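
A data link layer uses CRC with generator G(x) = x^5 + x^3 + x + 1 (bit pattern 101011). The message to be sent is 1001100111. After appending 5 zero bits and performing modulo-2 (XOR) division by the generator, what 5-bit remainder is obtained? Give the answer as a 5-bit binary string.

Append 5 zeros: 100110011100000. Divide by 101011 (XOR where the leading bit is 1):
  pos 0: 100110 XOR 101011 = 001101
  pos 2: 110101 XOR 101011 = 011110
  pos 3: 111101 XOR 101011 = 010110
  pos 4: 101101 XOR 101011 = 000110
  pos 7: 110000 XOR 101011 = 011011
  pos 8: 110110 XOR 101011 = 011101
  pos 9: 111010 XOR 101011 = 010001
Remainder (last 5 bits) = 10001. This is the CRC / FCS.

10001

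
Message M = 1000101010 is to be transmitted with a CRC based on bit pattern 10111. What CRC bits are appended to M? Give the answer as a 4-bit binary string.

0000

Append 4 zeros: 10001010100000. Divide by 10111 (XOR where the leading bit is 1):
  pos 0: 10001 XOR 10111 = 00110
  pos 2: 11001 XOR 10111 = 01110
  pos 3: 11100 XOR 10111 = 01011
  pos 4: 10111 XOR 10111 = 00000
Remainder (last 4 bits) = 0000. This is the CRC / FCS.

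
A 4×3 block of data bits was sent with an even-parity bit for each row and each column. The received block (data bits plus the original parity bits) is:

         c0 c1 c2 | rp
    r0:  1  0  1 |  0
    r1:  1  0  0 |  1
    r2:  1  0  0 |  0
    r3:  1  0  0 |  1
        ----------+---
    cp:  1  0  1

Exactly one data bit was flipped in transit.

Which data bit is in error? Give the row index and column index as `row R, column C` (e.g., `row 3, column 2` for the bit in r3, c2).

Recompute each row's even parity and compare to rp:
  r0: data parity 0, sent rp 0 → ok
  r1: data parity 1, sent rp 1 → ok
  r2: data parity 1, sent rp 0 → mismatch
  r3: data parity 1, sent rp 1 → ok
Recompute each column's even parity and compare to cp:
  c0: data parity 0, sent cp 1 → mismatch
  c1: data parity 0, sent cp 0 → ok
  c2: data parity 1, sent cp 1 → ok
Exactly one row (r2) and one column (c0) fail → the flipped bit is at their intersection.

row 2, column 0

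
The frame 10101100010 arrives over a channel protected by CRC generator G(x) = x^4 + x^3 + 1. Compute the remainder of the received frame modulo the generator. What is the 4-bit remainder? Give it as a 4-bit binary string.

0010

Modulo-2 division of 10101100010 by 11001:
  pos 0: 10101 XOR 11001 = 01100
  pos 1: 11001 XOR 11001 = 00000
Remainder = 0010 (nonzero — an error is detected).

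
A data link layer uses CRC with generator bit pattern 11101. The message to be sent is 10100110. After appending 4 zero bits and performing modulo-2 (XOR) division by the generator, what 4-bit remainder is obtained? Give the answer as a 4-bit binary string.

Append 4 zeros: 101001100000. Divide by 11101 (XOR where the leading bit is 1):
  pos 0: 10100 XOR 11101 = 01001
  pos 1: 10011 XOR 11101 = 01110
  pos 2: 11101 XOR 11101 = 00000
Remainder (last 4 bits) = 0000. This is the CRC / FCS.

0000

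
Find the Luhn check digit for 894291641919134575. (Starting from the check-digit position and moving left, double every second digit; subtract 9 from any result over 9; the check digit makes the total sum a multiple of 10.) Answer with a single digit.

0

Partial digits right→left: 5 7 5 4 3 1 9 1 9 1 4 6 1 9 2 4 9 8
Double every second digit counting from the check-digit position (so the 1st, 3rd, 5th, ... of the partial from the right).
  doubled (with −9 where >9): 1 1 6 9 9 8 2 4 9 → sum 49
  kept as-is: 7 4 1 1 1 6 9 4 8 → sum 41
Total = 49 + 41 = 90.
Check digit = (10 − (90 mod 10)) mod 10 = 0.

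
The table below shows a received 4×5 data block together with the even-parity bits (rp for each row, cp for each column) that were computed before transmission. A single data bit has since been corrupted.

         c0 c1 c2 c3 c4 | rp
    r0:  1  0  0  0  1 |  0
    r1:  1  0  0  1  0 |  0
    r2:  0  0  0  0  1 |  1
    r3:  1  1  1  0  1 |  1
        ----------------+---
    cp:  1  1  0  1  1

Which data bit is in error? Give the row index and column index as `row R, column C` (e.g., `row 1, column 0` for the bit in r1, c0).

row 3, column 2

Recompute each row's even parity and compare to rp:
  r0: data parity 0, sent rp 0 → ok
  r1: data parity 0, sent rp 0 → ok
  r2: data parity 1, sent rp 1 → ok
  r3: data parity 0, sent rp 1 → mismatch
Recompute each column's even parity and compare to cp:
  c0: data parity 1, sent cp 1 → ok
  c1: data parity 1, sent cp 1 → ok
  c2: data parity 1, sent cp 0 → mismatch
  c3: data parity 1, sent cp 1 → ok
  c4: data parity 1, sent cp 1 → ok
Exactly one row (r3) and one column (c2) fail → the flipped bit is at their intersection.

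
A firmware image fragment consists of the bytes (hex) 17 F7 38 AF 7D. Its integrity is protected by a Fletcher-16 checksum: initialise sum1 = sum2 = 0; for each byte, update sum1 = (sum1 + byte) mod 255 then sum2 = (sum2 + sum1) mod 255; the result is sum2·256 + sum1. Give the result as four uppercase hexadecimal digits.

D874

Running sums (mod 255):
  after byte 0 (17): sum1=23, sum2=23
  after byte 1 (F7): sum1=15, sum2=38
  after byte 2 (38): sum1=71, sum2=109
  after byte 3 (AF): sum1=246, sum2=100
  after byte 4 (7D): sum1=116, sum2=216
Checksum = sum2·256 + sum1 = 216·256 + 116 = 55412 = 0xD874.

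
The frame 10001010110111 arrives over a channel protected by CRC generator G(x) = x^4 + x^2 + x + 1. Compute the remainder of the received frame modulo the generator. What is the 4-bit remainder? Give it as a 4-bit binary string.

Modulo-2 division of 10001010110111 by 10111:
  pos 0: 10001 XOR 10111 = 00110
  pos 2: 11001 XOR 10111 = 01110
  pos 3: 11100 XOR 10111 = 01011
  pos 4: 10111 XOR 10111 = 00000
  pos 9: 10111 XOR 10111 = 00000
Remainder = 0000 (zero — the frame passes the CRC check).

0000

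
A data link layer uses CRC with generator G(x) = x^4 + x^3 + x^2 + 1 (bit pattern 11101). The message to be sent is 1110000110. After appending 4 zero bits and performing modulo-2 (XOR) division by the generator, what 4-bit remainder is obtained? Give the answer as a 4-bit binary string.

Append 4 zeros: 11100001100000. Divide by 11101 (XOR where the leading bit is 1):
  pos 0: 11100 XOR 11101 = 00001
  pos 4: 10011 XOR 11101 = 01110
  pos 5: 11100 XOR 11101 = 00001
  pos 9: 10000 XOR 11101 = 01101
Remainder (last 4 bits) = 1101. This is the CRC / FCS.

1101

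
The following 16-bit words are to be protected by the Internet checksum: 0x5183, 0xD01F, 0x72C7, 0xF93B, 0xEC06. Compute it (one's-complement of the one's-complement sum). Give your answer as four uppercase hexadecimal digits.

8652

One's-complement addition (fold any carry out of bit 15 back into bit 0):
  0x5183 + 0xD01F = 0x121A2 → wrap carry → 0x21A3
  0x21A3 + 0x72C7 = 0x0946A
  0x946A + 0xF93B = 0x18DA5 → wrap carry → 0x8DA6
  0x8DA6 + 0xEC06 = 0x179AC → wrap carry → 0x79AD
One's-complement sum = 0x79AD.
Checksum = ~0x79AD & 0xFFFF = 0x8652.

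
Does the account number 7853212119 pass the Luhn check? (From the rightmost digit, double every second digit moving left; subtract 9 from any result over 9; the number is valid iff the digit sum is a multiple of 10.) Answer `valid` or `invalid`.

From the right, keep odd positions and double even positions (subtract 9 from any doubled value over 9):
  doubled (positions 2,4,...): 2 4 4 1 5 → sum 16
  kept (positions 1,3,...): 9 1 1 3 8 → sum 22
Total = 38.
38 mod 10 = 8, so the number is invalid.

invalid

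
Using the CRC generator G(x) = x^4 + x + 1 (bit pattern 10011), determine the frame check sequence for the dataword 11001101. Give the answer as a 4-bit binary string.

Append 4 zeros: 110011010000. Divide by 10011 (XOR where the leading bit is 1):
  pos 0: 11001 XOR 10011 = 01010
  pos 1: 10101 XOR 10011 = 00110
  pos 3: 11001 XOR 10011 = 01010
  pos 4: 10100 XOR 10011 = 00111
  pos 6: 11100 XOR 10011 = 01111
  pos 7: 11110 XOR 10011 = 01101
Remainder (last 4 bits) = 1101. This is the CRC / FCS.

1101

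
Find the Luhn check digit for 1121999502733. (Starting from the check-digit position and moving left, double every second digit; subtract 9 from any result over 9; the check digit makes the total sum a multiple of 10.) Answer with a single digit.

Partial digits right→left: 3 3 7 2 0 5 9 9 9 1 2 1 1
Double every second digit counting from the check-digit position (so the 1st, 3rd, 5th, ... of the partial from the right).
  doubled (with −9 where >9): 6 5 0 9 9 4 2 → sum 35
  kept as-is: 3 2 5 9 1 1 → sum 21
Total = 35 + 21 = 56.
Check digit = (10 − (56 mod 10)) mod 10 = 4.

4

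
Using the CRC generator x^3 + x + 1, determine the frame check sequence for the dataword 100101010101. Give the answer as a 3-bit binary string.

Append 3 zeros: 100101010101000. Divide by 1011 (XOR where the leading bit is 1):
  pos 0: 1001 XOR 1011 = 0010
  pos 2: 1001 XOR 1011 = 0010
  pos 4: 1001 XOR 1011 = 0010
  pos 6: 1001 XOR 1011 = 0010
  pos 8: 1001 XOR 1011 = 0010
  pos 10: 1000 XOR 1011 = 0011
Remainder (last 3 bits) = 110. This is the CRC / FCS.

110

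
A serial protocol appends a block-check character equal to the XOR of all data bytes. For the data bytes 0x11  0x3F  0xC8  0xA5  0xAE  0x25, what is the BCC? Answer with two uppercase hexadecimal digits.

XOR the bytes together:
  start with 0x11
  0x11 ⊕ 0x3F = 0x2E
  0x2E ⊕ 0xC8 = 0xE6
  0xE6 ⊕ 0xA5 = 0x43
  0x43 ⊕ 0xAE = 0xED
  0xED ⊕ 0x25 = 0xC8

C8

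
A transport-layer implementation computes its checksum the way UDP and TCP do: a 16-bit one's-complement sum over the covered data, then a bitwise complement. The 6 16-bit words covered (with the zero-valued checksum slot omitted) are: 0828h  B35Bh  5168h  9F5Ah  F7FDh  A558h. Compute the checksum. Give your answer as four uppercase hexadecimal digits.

B662

One's-complement addition (fold any carry out of bit 15 back into bit 0):
  0x0828 + 0xB35B = 0x0BB83
  0xBB83 + 0x5168 = 0x10CEB → wrap carry → 0x0CEC
  0x0CEC + 0x9F5A = 0x0AC46
  0xAC46 + 0xF7FD = 0x1A443 → wrap carry → 0xA444
  0xA444 + 0xA558 = 0x1499C → wrap carry → 0x499D
One's-complement sum = 0x499D.
Checksum = ~0x499D & 0xFFFF = 0xB662.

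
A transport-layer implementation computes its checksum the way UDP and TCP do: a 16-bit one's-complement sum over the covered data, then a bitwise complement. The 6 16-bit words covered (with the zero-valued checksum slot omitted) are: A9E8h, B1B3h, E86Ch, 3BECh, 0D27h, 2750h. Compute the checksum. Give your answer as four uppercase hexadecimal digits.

4B93

One's-complement addition (fold any carry out of bit 15 back into bit 0):
  0xA9E8 + 0xB1B3 = 0x15B9B → wrap carry → 0x5B9C
  0x5B9C + 0xE86C = 0x14408 → wrap carry → 0x4409
  0x4409 + 0x3BEC = 0x07FF5
  0x7FF5 + 0x0D27 = 0x08D1C
  0x8D1C + 0x2750 = 0x0B46C
One's-complement sum = 0xB46C.
Checksum = ~0xB46C & 0xFFFF = 0x4B93.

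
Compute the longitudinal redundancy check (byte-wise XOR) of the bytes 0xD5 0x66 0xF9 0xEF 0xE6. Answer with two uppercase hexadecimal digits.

XOR the bytes together:
  start with 0xD5
  0xD5 ⊕ 0x66 = 0xB3
  0xB3 ⊕ 0xF9 = 0x4A
  0x4A ⊕ 0xEF = 0xA5
  0xA5 ⊕ 0xE6 = 0x43

43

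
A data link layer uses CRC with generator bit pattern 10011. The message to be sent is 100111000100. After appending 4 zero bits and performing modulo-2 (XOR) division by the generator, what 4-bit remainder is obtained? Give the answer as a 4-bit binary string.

1011

Append 4 zeros: 1001110001000000. Divide by 10011 (XOR where the leading bit is 1):
  pos 0: 10011 XOR 10011 = 00000
  pos 5: 10001 XOR 10011 = 00010
  pos 8: 10000 XOR 10011 = 00011
  pos 11: 11000 XOR 10011 = 01011
Remainder (last 4 bits) = 1011. This is the CRC / FCS.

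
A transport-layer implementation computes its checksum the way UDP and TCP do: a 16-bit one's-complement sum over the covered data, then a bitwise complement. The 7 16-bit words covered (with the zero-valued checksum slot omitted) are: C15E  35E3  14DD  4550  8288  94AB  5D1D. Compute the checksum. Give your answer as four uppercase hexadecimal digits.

One's-complement addition (fold any carry out of bit 15 back into bit 0):
  0xC15E + 0x35E3 = 0x0F741
  0xF741 + 0x14DD = 0x10C1E → wrap carry → 0x0C1F
  0x0C1F + 0x4550 = 0x0516F
  0x516F + 0x8288 = 0x0D3F7
  0xD3F7 + 0x94AB = 0x168A2 → wrap carry → 0x68A3
  0x68A3 + 0x5D1D = 0x0C5C0
One's-complement sum = 0xC5C0.
Checksum = ~0xC5C0 & 0xFFFF = 0x3A3F.

3A3F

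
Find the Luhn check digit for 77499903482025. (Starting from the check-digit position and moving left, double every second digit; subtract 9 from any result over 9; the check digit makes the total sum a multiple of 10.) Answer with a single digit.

5

Partial digits right→left: 5 2 0 2 8 4 3 0 9 9 9 4 7 7
Double every second digit counting from the check-digit position (so the 1st, 3rd, 5th, ... of the partial from the right).
  doubled (with −9 where >9): 1 0 7 6 9 9 5 → sum 37
  kept as-is: 2 2 4 0 9 4 7 → sum 28
Total = 37 + 28 = 65.
Check digit = (10 − (65 mod 10)) mod 10 = 5.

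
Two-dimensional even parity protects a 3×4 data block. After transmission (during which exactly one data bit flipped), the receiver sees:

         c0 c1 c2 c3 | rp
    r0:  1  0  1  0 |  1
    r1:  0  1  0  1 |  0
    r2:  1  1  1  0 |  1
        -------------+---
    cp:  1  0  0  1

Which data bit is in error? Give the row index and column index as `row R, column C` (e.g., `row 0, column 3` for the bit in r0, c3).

row 0, column 0

Recompute each row's even parity and compare to rp:
  r0: data parity 0, sent rp 1 → mismatch
  r1: data parity 0, sent rp 0 → ok
  r2: data parity 1, sent rp 1 → ok
Recompute each column's even parity and compare to cp:
  c0: data parity 0, sent cp 1 → mismatch
  c1: data parity 0, sent cp 0 → ok
  c2: data parity 0, sent cp 0 → ok
  c3: data parity 1, sent cp 1 → ok
Exactly one row (r0) and one column (c0) fail → the flipped bit is at their intersection.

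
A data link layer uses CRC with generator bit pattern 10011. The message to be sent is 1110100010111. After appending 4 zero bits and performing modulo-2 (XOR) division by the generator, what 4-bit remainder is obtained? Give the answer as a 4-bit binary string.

1001

Append 4 zeros: 11101000101110000. Divide by 10011 (XOR where the leading bit is 1):
  pos 0: 11101 XOR 10011 = 01110
  pos 1: 11100 XOR 10011 = 01111
  pos 2: 11110 XOR 10011 = 01101
  pos 3: 11010 XOR 10011 = 01001
  pos 4: 10011 XOR 10011 = 00000
  pos 10: 11100 XOR 10011 = 01111
  pos 11: 11110 XOR 10011 = 01101
  pos 12: 11010 XOR 10011 = 01001
Remainder (last 4 bits) = 1001. This is the CRC / FCS.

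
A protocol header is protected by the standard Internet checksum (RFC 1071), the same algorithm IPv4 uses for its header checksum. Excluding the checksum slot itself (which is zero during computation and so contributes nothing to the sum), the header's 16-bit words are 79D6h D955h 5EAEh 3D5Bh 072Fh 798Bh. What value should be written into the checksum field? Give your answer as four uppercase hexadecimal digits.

One's-complement addition (fold any carry out of bit 15 back into bit 0):
  0x79D6 + 0xD955 = 0x1532B → wrap carry → 0x532C
  0x532C + 0x5EAE = 0x0B1DA
  0xB1DA + 0x3D5B = 0x0EF35
  0xEF35 + 0x072F = 0x0F664
  0xF664 + 0x798B = 0x16FEF → wrap carry → 0x6FF0
One's-complement sum = 0x6FF0.
Checksum = ~0x6FF0 & 0xFFFF = 0x900F.

900F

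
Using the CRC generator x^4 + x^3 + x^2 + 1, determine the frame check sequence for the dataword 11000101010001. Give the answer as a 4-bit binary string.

1100

Append 4 zeros: 110001010100010000. Divide by 11101 (XOR where the leading bit is 1):
  pos 0: 11000 XOR 11101 = 00101
  pos 2: 10110 XOR 11101 = 01011
  pos 3: 10111 XOR 11101 = 01010
  pos 4: 10100 XOR 11101 = 01001
  pos 5: 10011 XOR 11101 = 01110
  pos 6: 11100 XOR 11101 = 00001
  pos 10: 10010 XOR 11101 = 01111
  pos 11: 11110 XOR 11101 = 00011
Remainder (last 4 bits) = 1100. This is the CRC / FCS.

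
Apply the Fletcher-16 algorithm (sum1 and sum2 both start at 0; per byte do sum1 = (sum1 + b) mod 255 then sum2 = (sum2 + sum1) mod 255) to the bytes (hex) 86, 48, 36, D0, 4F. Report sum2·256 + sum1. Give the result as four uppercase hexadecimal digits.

Running sums (mod 255):
  after byte 0 (86): sum1=134, sum2=134
  after byte 1 (48): sum1=206, sum2=85
  after byte 2 (36): sum1=5, sum2=90
  after byte 3 (D0): sum1=213, sum2=48
  after byte 4 (4F): sum1=37, sum2=85
Checksum = sum2·256 + sum1 = 85·256 + 37 = 21797 = 0x5525.

5525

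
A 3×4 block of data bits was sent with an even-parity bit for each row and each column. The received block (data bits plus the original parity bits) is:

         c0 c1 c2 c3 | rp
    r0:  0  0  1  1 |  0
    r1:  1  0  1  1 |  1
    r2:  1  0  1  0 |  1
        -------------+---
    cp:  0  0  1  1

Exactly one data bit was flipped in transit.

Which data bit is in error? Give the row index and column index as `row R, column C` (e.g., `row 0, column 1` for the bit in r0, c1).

row 2, column 3

Recompute each row's even parity and compare to rp:
  r0: data parity 0, sent rp 0 → ok
  r1: data parity 1, sent rp 1 → ok
  r2: data parity 0, sent rp 1 → mismatch
Recompute each column's even parity and compare to cp:
  c0: data parity 0, sent cp 0 → ok
  c1: data parity 0, sent cp 0 → ok
  c2: data parity 1, sent cp 1 → ok
  c3: data parity 0, sent cp 1 → mismatch
Exactly one row (r2) and one column (c3) fail → the flipped bit is at their intersection.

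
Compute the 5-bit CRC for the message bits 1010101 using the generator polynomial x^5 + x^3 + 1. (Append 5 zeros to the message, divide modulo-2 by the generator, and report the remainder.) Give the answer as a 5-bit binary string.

10110

Append 5 zeros: 101010100000. Divide by 101001 (XOR where the leading bit is 1):
  pos 0: 101010 XOR 101001 = 000011
  pos 4: 111000 XOR 101001 = 010001
  pos 5: 100010 XOR 101001 = 001011
Remainder (last 5 bits) = 10110. This is the CRC / FCS.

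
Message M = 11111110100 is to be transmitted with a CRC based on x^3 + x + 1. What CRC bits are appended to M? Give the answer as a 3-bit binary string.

Append 3 zeros: 11111110100000. Divide by 1011 (XOR where the leading bit is 1):
  pos 0: 1111 XOR 1011 = 0100
  pos 1: 1001 XOR 1011 = 0010
  pos 3: 1011 XOR 1011 = 0000
  pos 8: 1000 XOR 1011 = 0011
  pos 10: 1100 XOR 1011 = 0111
Remainder (last 3 bits) = 111. This is the CRC / FCS.

111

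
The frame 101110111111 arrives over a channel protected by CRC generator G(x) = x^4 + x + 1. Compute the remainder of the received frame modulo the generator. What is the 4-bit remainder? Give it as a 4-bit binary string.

Modulo-2 division of 101110111111 by 10011:
  pos 0: 10111 XOR 10011 = 00100
  pos 2: 10001 XOR 10011 = 00010
  pos 5: 10111 XOR 10011 = 00100
  pos 7: 10011 XOR 10011 = 00000
Remainder = 0000 (zero — the frame passes the CRC check).

0000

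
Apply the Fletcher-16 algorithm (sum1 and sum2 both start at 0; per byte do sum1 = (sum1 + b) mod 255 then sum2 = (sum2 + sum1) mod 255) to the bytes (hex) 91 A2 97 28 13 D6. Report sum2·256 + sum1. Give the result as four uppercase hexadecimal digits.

6ADD

Running sums (mod 255):
  after byte 0 (91): sum1=145, sum2=145
  after byte 1 (A2): sum1=52, sum2=197
  after byte 2 (97): sum1=203, sum2=145
  after byte 3 (28): sum1=243, sum2=133
  after byte 4 (13): sum1=7, sum2=140
  after byte 5 (D6): sum1=221, sum2=106
Checksum = sum2·256 + sum1 = 106·256 + 221 = 27357 = 0x6ADD.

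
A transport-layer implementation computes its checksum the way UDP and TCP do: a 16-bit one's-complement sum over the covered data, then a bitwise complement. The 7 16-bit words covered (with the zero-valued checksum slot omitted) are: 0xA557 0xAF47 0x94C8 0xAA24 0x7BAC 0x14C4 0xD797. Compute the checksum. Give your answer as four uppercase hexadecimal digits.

046B

One's-complement addition (fold any carry out of bit 15 back into bit 0):
  0xA557 + 0xAF47 = 0x1549E → wrap carry → 0x549F
  0x549F + 0x94C8 = 0x0E967
  0xE967 + 0xAA24 = 0x1938B → wrap carry → 0x938C
  0x938C + 0x7BAC = 0x10F38 → wrap carry → 0x0F39
  0x0F39 + 0x14C4 = 0x023FD
  0x23FD + 0xD797 = 0x0FB94
One's-complement sum = 0xFB94.
Checksum = ~0xFB94 & 0xFFFF = 0x046B.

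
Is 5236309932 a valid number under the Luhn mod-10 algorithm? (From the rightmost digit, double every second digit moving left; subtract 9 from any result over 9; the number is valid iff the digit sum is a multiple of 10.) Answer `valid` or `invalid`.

invalid

From the right, keep odd positions and double even positions (subtract 9 from any doubled value over 9):
  doubled (positions 2,4,...): 6 9 6 6 1 → sum 28
  kept (positions 1,3,...): 2 9 0 6 2 → sum 19
Total = 47.
47 mod 10 = 7, so the number is invalid.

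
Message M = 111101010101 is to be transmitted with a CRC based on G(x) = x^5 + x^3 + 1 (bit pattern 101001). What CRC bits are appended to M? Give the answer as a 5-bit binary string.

01010

Append 5 zeros: 11110101010100000. Divide by 101001 (XOR where the leading bit is 1):
  pos 0: 111101 XOR 101001 = 010100
  pos 1: 101000 XOR 101001 = 000001
  pos 6: 110101 XOR 101001 = 011100
  pos 7: 111000 XOR 101001 = 010001
  pos 8: 100010 XOR 101001 = 001011
  pos 10: 101100 XOR 101001 = 000101
Remainder (last 5 bits) = 01010. This is the CRC / FCS.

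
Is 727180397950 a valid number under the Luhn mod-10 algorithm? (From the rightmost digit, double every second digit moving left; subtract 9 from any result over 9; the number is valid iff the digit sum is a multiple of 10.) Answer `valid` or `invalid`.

valid

From the right, keep odd positions and double even positions (subtract 9 from any doubled value over 9):
  doubled (positions 2,4,...): 1 5 6 7 5 5 → sum 29
  kept (positions 1,3,...): 0 9 9 0 1 2 → sum 21
Total = 50.
50 mod 10 = 0, so the number is valid.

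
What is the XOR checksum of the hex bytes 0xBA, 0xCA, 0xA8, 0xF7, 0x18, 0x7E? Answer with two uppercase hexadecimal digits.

XOR the bytes together:
  start with 0xBA
  0xBA ⊕ 0xCA = 0x70
  0x70 ⊕ 0xA8 = 0xD8
  0xD8 ⊕ 0xF7 = 0x2F
  0x2F ⊕ 0x18 = 0x37
  0x37 ⊕ 0x7E = 0x49

49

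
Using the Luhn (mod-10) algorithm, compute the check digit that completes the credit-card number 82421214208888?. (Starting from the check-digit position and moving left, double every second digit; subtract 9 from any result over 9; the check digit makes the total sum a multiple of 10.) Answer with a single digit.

Partial digits right→left: 8 8 8 8 0 2 4 1 2 1 2 4 2 8
Double every second digit counting from the check-digit position (so the 1st, 3rd, 5th, ... of the partial from the right).
  doubled (with −9 where >9): 7 7 0 8 4 4 4 → sum 34
  kept as-is: 8 8 2 1 1 4 8 → sum 32
Total = 34 + 32 = 66.
Check digit = (10 − (66 mod 10)) mod 10 = 4.

4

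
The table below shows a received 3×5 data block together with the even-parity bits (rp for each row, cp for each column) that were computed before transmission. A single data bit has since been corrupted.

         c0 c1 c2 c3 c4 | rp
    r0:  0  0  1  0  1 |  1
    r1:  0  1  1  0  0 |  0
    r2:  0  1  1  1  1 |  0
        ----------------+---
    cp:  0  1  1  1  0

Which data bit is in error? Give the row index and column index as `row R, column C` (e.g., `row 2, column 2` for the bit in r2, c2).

Recompute each row's even parity and compare to rp:
  r0: data parity 0, sent rp 1 → mismatch
  r1: data parity 0, sent rp 0 → ok
  r2: data parity 0, sent rp 0 → ok
Recompute each column's even parity and compare to cp:
  c0: data parity 0, sent cp 0 → ok
  c1: data parity 0, sent cp 1 → mismatch
  c2: data parity 1, sent cp 1 → ok
  c3: data parity 1, sent cp 1 → ok
  c4: data parity 0, sent cp 0 → ok
Exactly one row (r0) and one column (c1) fail → the flipped bit is at their intersection.

row 0, column 1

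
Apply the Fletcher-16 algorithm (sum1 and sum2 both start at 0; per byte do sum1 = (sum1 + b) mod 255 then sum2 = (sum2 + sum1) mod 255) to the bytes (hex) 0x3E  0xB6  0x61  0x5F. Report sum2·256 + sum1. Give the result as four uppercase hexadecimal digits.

3FB5

Running sums (mod 255):
  after byte 0 (0x3E): sum1=62, sum2=62
  after byte 1 (0xB6): sum1=244, sum2=51
  after byte 2 (0x61): sum1=86, sum2=137
  after byte 3 (0x5F): sum1=181, sum2=63
Checksum = sum2·256 + sum1 = 63·256 + 181 = 16309 = 0x3FB5.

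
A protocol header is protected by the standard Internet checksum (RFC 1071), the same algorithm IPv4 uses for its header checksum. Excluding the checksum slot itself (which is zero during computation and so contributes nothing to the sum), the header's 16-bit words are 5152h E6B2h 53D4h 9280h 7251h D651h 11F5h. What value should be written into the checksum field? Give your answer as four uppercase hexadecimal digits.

One's-complement addition (fold any carry out of bit 15 back into bit 0):
  0x5152 + 0xE6B2 = 0x13804 → wrap carry → 0x3805
  0x3805 + 0x53D4 = 0x08BD9
  0x8BD9 + 0x9280 = 0x11E59 → wrap carry → 0x1E5A
  0x1E5A + 0x7251 = 0x090AB
  0x90AB + 0xD651 = 0x166FC → wrap carry → 0x66FD
  0x66FD + 0x11F5 = 0x078F2
One's-complement sum = 0x78F2.
Checksum = ~0x78F2 & 0xFFFF = 0x870D.

870D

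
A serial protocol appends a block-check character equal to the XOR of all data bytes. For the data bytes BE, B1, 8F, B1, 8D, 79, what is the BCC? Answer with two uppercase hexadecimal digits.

XOR the bytes together:
  start with 0xBE
  0xBE ⊕ 0xB1 = 0x0F
  0x0F ⊕ 0x8F = 0x80
  0x80 ⊕ 0xB1 = 0x31
  0x31 ⊕ 0x8D = 0xBC
  0xBC ⊕ 0x79 = 0xC5

C5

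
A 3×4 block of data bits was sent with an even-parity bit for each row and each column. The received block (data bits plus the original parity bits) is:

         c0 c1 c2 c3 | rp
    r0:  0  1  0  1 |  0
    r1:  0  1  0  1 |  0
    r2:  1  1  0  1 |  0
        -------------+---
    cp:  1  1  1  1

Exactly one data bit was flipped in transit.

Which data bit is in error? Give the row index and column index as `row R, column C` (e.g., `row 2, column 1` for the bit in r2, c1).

Recompute each row's even parity and compare to rp:
  r0: data parity 0, sent rp 0 → ok
  r1: data parity 0, sent rp 0 → ok
  r2: data parity 1, sent rp 0 → mismatch
Recompute each column's even parity and compare to cp:
  c0: data parity 1, sent cp 1 → ok
  c1: data parity 1, sent cp 1 → ok
  c2: data parity 0, sent cp 1 → mismatch
  c3: data parity 1, sent cp 1 → ok
Exactly one row (r2) and one column (c2) fail → the flipped bit is at their intersection.

row 2, column 2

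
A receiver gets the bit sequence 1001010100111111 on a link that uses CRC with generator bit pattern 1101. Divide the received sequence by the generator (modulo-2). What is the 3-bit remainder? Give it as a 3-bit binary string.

000

Modulo-2 division of 1001010100111111 by 1101:
  pos 0: 1001 XOR 1101 = 0100
  pos 1: 1000 XOR 1101 = 0101
  pos 2: 1011 XOR 1101 = 0110
  pos 3: 1100 XOR 1101 = 0001
  pos 6: 1100 XOR 1101 = 0001
  pos 9: 1111 XOR 1101 = 0010
  pos 11: 1011 XOR 1101 = 0110
  pos 12: 1101 XOR 1101 = 0000
Remainder = 000 (zero — the frame passes the CRC check).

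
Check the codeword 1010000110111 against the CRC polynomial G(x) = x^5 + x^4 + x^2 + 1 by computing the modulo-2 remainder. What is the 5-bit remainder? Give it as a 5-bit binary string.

Modulo-2 division of 1010000110111 by 110101:
  pos 0: 101000 XOR 110101 = 011101
  pos 1: 111010 XOR 110101 = 001111
  pos 3: 111111 XOR 110101 = 001010
  pos 5: 101001 XOR 110101 = 011100
  pos 6: 111001 XOR 110101 = 001100
Remainder = 11001 (nonzero — an error is detected).

11001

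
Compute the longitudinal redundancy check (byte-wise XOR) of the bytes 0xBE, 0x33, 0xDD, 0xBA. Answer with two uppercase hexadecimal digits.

XOR the bytes together:
  start with 0xBE
  0xBE ⊕ 0x33 = 0x8D
  0x8D ⊕ 0xDD = 0x50
  0x50 ⊕ 0xBA = 0xEA

EA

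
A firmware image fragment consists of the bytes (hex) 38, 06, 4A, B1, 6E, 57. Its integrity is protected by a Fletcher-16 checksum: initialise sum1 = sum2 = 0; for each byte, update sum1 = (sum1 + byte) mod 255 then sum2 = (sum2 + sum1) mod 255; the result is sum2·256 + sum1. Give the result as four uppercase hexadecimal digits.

Running sums (mod 255):
  after byte 0 (38): sum1=56, sum2=56
  after byte 1 (06): sum1=62, sum2=118
  after byte 2 (4A): sum1=136, sum2=254
  after byte 3 (B1): sum1=58, sum2=57
  after byte 4 (6E): sum1=168, sum2=225
  after byte 5 (57): sum1=0, sum2=225
Checksum = sum2·256 + sum1 = 225·256 + 0 = 57600 = 0xE100.

E100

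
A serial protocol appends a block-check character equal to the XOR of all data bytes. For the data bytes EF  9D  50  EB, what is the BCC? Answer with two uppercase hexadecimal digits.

C9

XOR the bytes together:
  start with 0xEF
  0xEF ⊕ 0x9D = 0x72
  0x72 ⊕ 0x50 = 0x22
  0x22 ⊕ 0xEB = 0xC9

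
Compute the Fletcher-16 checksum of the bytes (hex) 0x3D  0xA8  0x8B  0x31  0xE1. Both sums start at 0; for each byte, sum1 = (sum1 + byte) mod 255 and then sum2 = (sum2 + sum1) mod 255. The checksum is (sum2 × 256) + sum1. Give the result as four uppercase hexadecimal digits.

Running sums (mod 255):
  after byte 0 (0x3D): sum1=61, sum2=61
  after byte 1 (0xA8): sum1=229, sum2=35
  after byte 2 (0x8B): sum1=113, sum2=148
  after byte 3 (0x31): sum1=162, sum2=55
  after byte 4 (0xE1): sum1=132, sum2=187
Checksum = sum2·256 + sum1 = 187·256 + 132 = 48004 = 0xBB84.

BB84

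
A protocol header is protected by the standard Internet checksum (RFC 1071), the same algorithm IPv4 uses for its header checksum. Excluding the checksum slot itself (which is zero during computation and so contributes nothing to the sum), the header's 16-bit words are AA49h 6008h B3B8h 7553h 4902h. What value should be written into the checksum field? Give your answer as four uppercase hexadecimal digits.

One's-complement addition (fold any carry out of bit 15 back into bit 0):
  0xAA49 + 0x6008 = 0x10A51 → wrap carry → 0x0A52
  0x0A52 + 0xB3B8 = 0x0BE0A
  0xBE0A + 0x7553 = 0x1335D → wrap carry → 0x335E
  0x335E + 0x4902 = 0x07C60
One's-complement sum = 0x7C60.
Checksum = ~0x7C60 & 0xFFFF = 0x839F.

839F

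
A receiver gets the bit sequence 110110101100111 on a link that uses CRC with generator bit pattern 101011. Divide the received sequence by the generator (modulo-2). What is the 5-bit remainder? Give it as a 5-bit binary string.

00000

Modulo-2 division of 110110101100111 by 101011:
  pos 0: 110110 XOR 101011 = 011101
  pos 1: 111011 XOR 101011 = 010000
  pos 2: 100000 XOR 101011 = 001011
  pos 4: 101111 XOR 101011 = 000100
  pos 7: 100001 XOR 101011 = 001010
  pos 9: 101011 XOR 101011 = 000000
Remainder = 00000 (zero — the frame passes the CRC check).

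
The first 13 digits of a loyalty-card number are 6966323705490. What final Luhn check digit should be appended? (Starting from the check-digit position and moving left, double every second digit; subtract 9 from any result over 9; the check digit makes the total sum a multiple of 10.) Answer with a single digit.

6

Partial digits right→left: 0 9 4 5 0 7 3 2 3 6 6 9 6
Double every second digit counting from the check-digit position (so the 1st, 3rd, 5th, ... of the partial from the right).
  doubled (with −9 where >9): 0 8 0 6 6 3 3 → sum 26
  kept as-is: 9 5 7 2 6 9 → sum 38
Total = 26 + 38 = 64.
Check digit = (10 − (64 mod 10)) mod 10 = 6.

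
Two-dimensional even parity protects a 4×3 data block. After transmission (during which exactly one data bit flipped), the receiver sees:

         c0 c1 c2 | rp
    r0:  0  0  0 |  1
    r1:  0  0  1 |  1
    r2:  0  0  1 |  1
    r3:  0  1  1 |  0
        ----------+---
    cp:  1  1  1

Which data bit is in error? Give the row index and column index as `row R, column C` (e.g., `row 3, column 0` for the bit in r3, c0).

row 0, column 0

Recompute each row's even parity and compare to rp:
  r0: data parity 0, sent rp 1 → mismatch
  r1: data parity 1, sent rp 1 → ok
  r2: data parity 1, sent rp 1 → ok
  r3: data parity 0, sent rp 0 → ok
Recompute each column's even parity and compare to cp:
  c0: data parity 0, sent cp 1 → mismatch
  c1: data parity 1, sent cp 1 → ok
  c2: data parity 1, sent cp 1 → ok
Exactly one row (r0) and one column (c0) fail → the flipped bit is at their intersection.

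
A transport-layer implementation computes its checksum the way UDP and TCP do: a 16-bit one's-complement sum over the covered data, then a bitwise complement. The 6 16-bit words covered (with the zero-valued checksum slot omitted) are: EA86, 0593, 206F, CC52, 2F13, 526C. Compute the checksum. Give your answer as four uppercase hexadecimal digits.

One's-complement addition (fold any carry out of bit 15 back into bit 0):
  0xEA86 + 0x0593 = 0x0F019
  0xF019 + 0x206F = 0x11088 → wrap carry → 0x1089
  0x1089 + 0xCC52 = 0x0DCDB
  0xDCDB + 0x2F13 = 0x10BEE → wrap carry → 0x0BEF
  0x0BEF + 0x526C = 0x05E5B
One's-complement sum = 0x5E5B.
Checksum = ~0x5E5B & 0xFFFF = 0xA1A4.

A1A4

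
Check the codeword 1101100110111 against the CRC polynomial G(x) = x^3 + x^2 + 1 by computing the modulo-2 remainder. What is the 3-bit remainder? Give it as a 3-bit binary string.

Modulo-2 division of 1101100110111 by 1101:
  pos 0: 1101 XOR 1101 = 0000
  pos 4: 1001 XOR 1101 = 0100
  pos 5: 1001 XOR 1101 = 0100
  pos 6: 1000 XOR 1101 = 0101
  pos 7: 1011 XOR 1101 = 0110
  pos 8: 1101 XOR 1101 = 0000
Remainder = 001 (nonzero — an error is detected).

001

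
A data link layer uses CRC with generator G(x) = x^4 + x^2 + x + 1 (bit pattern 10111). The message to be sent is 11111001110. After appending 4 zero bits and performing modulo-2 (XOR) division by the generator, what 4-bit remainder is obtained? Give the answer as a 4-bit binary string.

Append 4 zeros: 111110011100000. Divide by 10111 (XOR where the leading bit is 1):
  pos 0: 11111 XOR 10111 = 01000
  pos 1: 10000 XOR 10111 = 00111
  pos 3: 11101 XOR 10111 = 01010
  pos 4: 10101 XOR 10111 = 00010
  pos 7: 10100 XOR 10111 = 00011
  pos 10: 11000 XOR 10111 = 01111
Remainder (last 4 bits) = 1111. This is the CRC / FCS.

1111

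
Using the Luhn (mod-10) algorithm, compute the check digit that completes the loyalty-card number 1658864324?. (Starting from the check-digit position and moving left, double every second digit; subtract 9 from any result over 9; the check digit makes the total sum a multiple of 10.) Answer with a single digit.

3

Partial digits right→left: 4 2 3 4 6 8 8 5 6 1
Double every second digit counting from the check-digit position (so the 1st, 3rd, 5th, ... of the partial from the right).
  doubled (with −9 where >9): 8 6 3 7 3 → sum 27
  kept as-is: 2 4 8 5 1 → sum 20
Total = 27 + 20 = 47.
Check digit = (10 − (47 mod 10)) mod 10 = 3.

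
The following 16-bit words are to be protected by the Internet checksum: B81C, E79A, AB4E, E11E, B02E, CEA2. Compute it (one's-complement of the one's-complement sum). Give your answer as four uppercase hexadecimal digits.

5509

One's-complement addition (fold any carry out of bit 15 back into bit 0):
  0xB81C + 0xE79A = 0x19FB6 → wrap carry → 0x9FB7
  0x9FB7 + 0xAB4E = 0x14B05 → wrap carry → 0x4B06
  0x4B06 + 0xE11E = 0x12C24 → wrap carry → 0x2C25
  0x2C25 + 0xB02E = 0x0DC53
  0xDC53 + 0xCEA2 = 0x1AAF5 → wrap carry → 0xAAF6
One's-complement sum = 0xAAF6.
Checksum = ~0xAAF6 & 0xFFFF = 0x5509.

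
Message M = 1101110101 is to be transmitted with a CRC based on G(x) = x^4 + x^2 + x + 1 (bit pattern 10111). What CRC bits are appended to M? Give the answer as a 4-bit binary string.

Append 4 zeros: 11011101010000. Divide by 10111 (XOR where the leading bit is 1):
  pos 0: 11011 XOR 10111 = 01100
  pos 1: 11001 XOR 10111 = 01110
  pos 2: 11100 XOR 10111 = 01011
  pos 3: 10111 XOR 10111 = 00000
  pos 9: 10000 XOR 10111 = 00111
Remainder (last 4 bits) = 0111. This is the CRC / FCS.

0111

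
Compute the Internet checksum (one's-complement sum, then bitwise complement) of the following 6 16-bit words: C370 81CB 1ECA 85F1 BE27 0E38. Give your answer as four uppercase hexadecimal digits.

49A8

One's-complement addition (fold any carry out of bit 15 back into bit 0):
  0xC370 + 0x81CB = 0x1453B → wrap carry → 0x453C
  0x453C + 0x1ECA = 0x06406
  0x6406 + 0x85F1 = 0x0E9F7
  0xE9F7 + 0xBE27 = 0x1A81E → wrap carry → 0xA81F
  0xA81F + 0x0E38 = 0x0B657
One's-complement sum = 0xB657.
Checksum = ~0xB657 & 0xFFFF = 0x49A8.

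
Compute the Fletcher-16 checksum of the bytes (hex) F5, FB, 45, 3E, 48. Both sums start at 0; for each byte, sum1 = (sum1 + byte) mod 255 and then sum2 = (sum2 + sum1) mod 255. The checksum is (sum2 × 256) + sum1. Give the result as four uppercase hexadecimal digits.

Running sums (mod 255):
  after byte 0 (F5): sum1=245, sum2=245
  after byte 1 (FB): sum1=241, sum2=231
  after byte 2 (45): sum1=55, sum2=31
  after byte 3 (3E): sum1=117, sum2=148
  after byte 4 (48): sum1=189, sum2=82
Checksum = sum2·256 + sum1 = 82·256 + 189 = 21181 = 0x52BD.

52BD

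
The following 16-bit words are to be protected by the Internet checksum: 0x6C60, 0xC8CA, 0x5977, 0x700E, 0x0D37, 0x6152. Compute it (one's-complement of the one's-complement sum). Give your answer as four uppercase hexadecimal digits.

One's-complement addition (fold any carry out of bit 15 back into bit 0):
  0x6C60 + 0xC8CA = 0x1352A → wrap carry → 0x352B
  0x352B + 0x5977 = 0x08EA2
  0x8EA2 + 0x700E = 0x0FEB0
  0xFEB0 + 0x0D37 = 0x10BE7 → wrap carry → 0x0BE8
  0x0BE8 + 0x6152 = 0x06D3A
One's-complement sum = 0x6D3A.
Checksum = ~0x6D3A & 0xFFFF = 0x92C5.

92C5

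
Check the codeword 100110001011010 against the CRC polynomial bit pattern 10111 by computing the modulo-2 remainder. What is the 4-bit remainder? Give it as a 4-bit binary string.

1000

Modulo-2 division of 100110001011010 by 10111:
  pos 0: 10011 XOR 10111 = 00100
  pos 2: 10000 XOR 10111 = 00111
  pos 4: 11101 XOR 10111 = 01010
  pos 5: 10100 XOR 10111 = 00011
  pos 8: 11110 XOR 10111 = 01001
  pos 9: 10011 XOR 10111 = 00100
Remainder = 1000 (nonzero — an error is detected).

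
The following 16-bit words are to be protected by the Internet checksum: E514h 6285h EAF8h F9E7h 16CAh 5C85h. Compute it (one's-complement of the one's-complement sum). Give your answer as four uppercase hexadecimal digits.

6035

One's-complement addition (fold any carry out of bit 15 back into bit 0):
  0xE514 + 0x6285 = 0x14799 → wrap carry → 0x479A
  0x479A + 0xEAF8 = 0x13292 → wrap carry → 0x3293
  0x3293 + 0xF9E7 = 0x12C7A → wrap carry → 0x2C7B
  0x2C7B + 0x16CA = 0x04345
  0x4345 + 0x5C85 = 0x09FCA
One's-complement sum = 0x9FCA.
Checksum = ~0x9FCA & 0xFFFF = 0x6035.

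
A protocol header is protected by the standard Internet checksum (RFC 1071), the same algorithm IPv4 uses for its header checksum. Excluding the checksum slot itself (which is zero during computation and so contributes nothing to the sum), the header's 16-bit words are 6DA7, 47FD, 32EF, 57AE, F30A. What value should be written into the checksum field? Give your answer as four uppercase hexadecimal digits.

One's-complement addition (fold any carry out of bit 15 back into bit 0):
  0x6DA7 + 0x47FD = 0x0B5A4
  0xB5A4 + 0x32EF = 0x0E893
  0xE893 + 0x57AE = 0x14041 → wrap carry → 0x4042
  0x4042 + 0xF30A = 0x1334C → wrap carry → 0x334D
One's-complement sum = 0x334D.
Checksum = ~0x334D & 0xFFFF = 0xCCB2.

CCB2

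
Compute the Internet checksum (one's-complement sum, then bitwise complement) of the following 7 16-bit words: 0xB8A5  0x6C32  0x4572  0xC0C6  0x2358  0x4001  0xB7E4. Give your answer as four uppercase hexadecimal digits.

B9B0

One's-complement addition (fold any carry out of bit 15 back into bit 0):
  0xB8A5 + 0x6C32 = 0x124D7 → wrap carry → 0x24D8
  0x24D8 + 0x4572 = 0x06A4A
  0x6A4A + 0xC0C6 = 0x12B10 → wrap carry → 0x2B11
  0x2B11 + 0x2358 = 0x04E69
  0x4E69 + 0x4001 = 0x08E6A
  0x8E6A + 0xB7E4 = 0x1464E → wrap carry → 0x464F
One's-complement sum = 0x464F.
Checksum = ~0x464F & 0xFFFF = 0xB9B0.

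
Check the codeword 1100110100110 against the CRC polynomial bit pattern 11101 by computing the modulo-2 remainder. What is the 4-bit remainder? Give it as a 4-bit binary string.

Modulo-2 division of 1100110100110 by 11101:
  pos 0: 11001 XOR 11101 = 00100
  pos 2: 10010 XOR 11101 = 01111
  pos 3: 11111 XOR 11101 = 00010
  pos 6: 10001 XOR 11101 = 01100
  pos 7: 11001 XOR 11101 = 00100
Remainder = 1000 (nonzero — an error is detected).

1000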